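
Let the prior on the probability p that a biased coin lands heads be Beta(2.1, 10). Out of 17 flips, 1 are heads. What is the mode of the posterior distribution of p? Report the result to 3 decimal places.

Prior: Beta(2.1, 10).
Data: 1 success in 17 trials. The binomial likelihood contributes p(1−p)^16, so the posterior is Beta(2.1+1, 10+16) = Beta(3.1, 26).
For Beta(a, b) with a, b > 1 the mode is (a−1)/(a+b−2) = 2.1/27.1 ≈ 0.077.

p̂_MAP = 0.077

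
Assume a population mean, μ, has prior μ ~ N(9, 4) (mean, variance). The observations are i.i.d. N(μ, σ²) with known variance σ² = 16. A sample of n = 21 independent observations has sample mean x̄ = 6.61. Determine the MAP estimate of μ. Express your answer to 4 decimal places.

μ̂_MAP = 6.9924

n = 21, x̄ = 6.61.
For a Normal prior and Normal likelihood with known variance, the posterior is Normal; its mode equals its mean, the precision-weighted average.
Prior precision 1/σ₀² = 1/4 = 0.25; data precision n/σ² = 21/16 = 1.3125.
μ̂ = (0.25·9 + 1.3125·6.61) / (0.25 + 1.3125) = 10.925625/1.5625 = 6.9924.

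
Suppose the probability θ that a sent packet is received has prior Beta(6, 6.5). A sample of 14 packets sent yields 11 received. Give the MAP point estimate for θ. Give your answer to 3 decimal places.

θ̂_MAP = 0.653

Prior: Beta(6, 6.5).
Data: 11 successes in 14 trials. The binomial likelihood contributes θ^11(1−θ)^3, so the posterior is Beta(6+11, 6.5+3) = Beta(17, 9.5).
For Beta(a, b) with a, b > 1 the mode is (a−1)/(a+b−2) = 16/24.5 ≈ 0.653.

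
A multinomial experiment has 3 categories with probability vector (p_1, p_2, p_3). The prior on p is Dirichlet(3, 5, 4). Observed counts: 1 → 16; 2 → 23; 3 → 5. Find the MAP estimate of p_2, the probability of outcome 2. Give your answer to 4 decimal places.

MAP estimate: 0.5094

The posterior is Dirichlet(αᵢ + nᵢ) = Dirichlet(19, 28, 9).
For a Dirichlet(a₁,…,a_K) with all aᵢ > 1, the mode has j-th component (aⱼ − 1)/(Σaᵢ − K).
Here Σaᵢ = 56 and K = 3, so p_2 = (28 − 1)/(56 − 3) = 27/53 ≈ 0.5094.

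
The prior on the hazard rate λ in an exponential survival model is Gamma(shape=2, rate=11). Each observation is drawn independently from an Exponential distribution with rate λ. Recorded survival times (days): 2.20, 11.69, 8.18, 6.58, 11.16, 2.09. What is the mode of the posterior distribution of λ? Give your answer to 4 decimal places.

λ̂_MAP = 0.1323

The Exponential(rate=λ) likelihood is ∝ λ^n e^(−λΣtᵢ). Here n = 6 and Σtᵢ = 2.20 + 11.69 + 8.18 + 6.58 + 11.16 + 2.09 = 41.90.
Posterior ∝ λe^(−11λ) · λ^6e^(−41.90λ) = λ^7e^(−52.90λ), i.e. Gamma(8, 52.90).
Mode = (a−1)/b = 7/52.90 ≈ 0.1323.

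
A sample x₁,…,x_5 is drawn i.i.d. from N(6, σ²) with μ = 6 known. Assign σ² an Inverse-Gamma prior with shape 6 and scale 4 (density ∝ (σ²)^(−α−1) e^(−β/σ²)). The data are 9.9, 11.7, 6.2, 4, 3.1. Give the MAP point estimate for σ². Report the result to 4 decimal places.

σ̂²_MAP = 3.5868

Sum of squared deviations about the known mean: SS = (9.9−6)² + (11.7−6)² + (6.2−6)² + (4−6)² + (3.1−6)² = 60.15.
The Normal likelihood contributes (σ²)^(−n/2) exp(−SS/(2σ²)), so the posterior is Inverse-Gamma(α + n/2, β + SS/2) = Inverse-Gamma(8.5, 34.075).
The mode of Inverse-Gamma(a, b) is b/(a+1) = 34.075/9.5 ≈ 3.5868.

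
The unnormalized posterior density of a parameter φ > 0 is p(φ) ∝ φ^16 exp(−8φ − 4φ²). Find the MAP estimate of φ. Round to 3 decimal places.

φ̂_MAP = 1.000

ℓ'(φ) = 16/φ − 8 − 8φ. Setting this to zero and multiplying by φ: 8φ² + 8φ − 16 = 0.
φ = (−8 + √(8² + 4·8·16)) / (2·8) = (−8 + √576) / 16 = (−8 + 24)/16 = 1.
ℓ''(φ) = −16/φ² − 8 < 0, confirming a maximum.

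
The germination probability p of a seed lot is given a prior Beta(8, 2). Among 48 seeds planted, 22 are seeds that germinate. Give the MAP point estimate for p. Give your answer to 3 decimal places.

p̂_MAP = 0.518

Prior: Beta(8, 2).
Data: 22 successes in 48 trials. The binomial likelihood contributes p^22(1−p)^26, so the posterior is Beta(8+22, 2+26) = Beta(30, 28).
For Beta(a, b) with a, b > 1 the mode is (a−1)/(a+b−2) = 29/56 ≈ 0.518.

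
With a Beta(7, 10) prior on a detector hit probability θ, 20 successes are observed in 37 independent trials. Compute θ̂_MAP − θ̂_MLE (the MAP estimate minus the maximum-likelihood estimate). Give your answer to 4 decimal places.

MAP − MLE = -0.0405

Posterior is Beta(27, 27); MAP = (27−1)/(54−2) = 26/52 ≈ 0.50000.
MLE ignores the prior: θ̂_MLE = k/n = 20/37 ≈ 0.54054.
Difference = 26/52 − 20/37 = -3/74 ≈ -0.0405.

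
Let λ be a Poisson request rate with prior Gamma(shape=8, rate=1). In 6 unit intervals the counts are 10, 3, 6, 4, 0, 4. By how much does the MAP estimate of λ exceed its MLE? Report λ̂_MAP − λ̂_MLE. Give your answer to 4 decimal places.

Σxᵢ = 27. Posterior is Gamma(35, 7); MAP = (35−1)/7 = 34/7 ≈ 4.85714.
MLE = x̄ = 27/6 ≈ 4.50000.
Difference = 34/7 − 27/6 = 5/14 ≈ 0.3571.

MAP − MLE = 0.3571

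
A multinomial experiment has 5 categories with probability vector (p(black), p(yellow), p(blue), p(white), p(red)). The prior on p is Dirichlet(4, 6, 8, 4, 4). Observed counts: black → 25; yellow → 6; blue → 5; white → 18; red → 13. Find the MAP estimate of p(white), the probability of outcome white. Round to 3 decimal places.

MAP estimate of p(white) = 0.239

The posterior is Dirichlet(αᵢ + nᵢ) = Dirichlet(29, 12, 13, 22, 17).
For a Dirichlet(a₁,…,a_K) with all aᵢ > 1, the mode has j-th component (aⱼ − 1)/(Σaᵢ − K).
Here Σaᵢ = 93 and K = 5, so p(white) = (22 − 1)/(93 − 5) = 21/88 ≈ 0.239.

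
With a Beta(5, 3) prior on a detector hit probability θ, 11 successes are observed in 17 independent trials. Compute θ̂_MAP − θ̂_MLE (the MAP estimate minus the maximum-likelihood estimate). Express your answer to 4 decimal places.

MAP − MLE = 0.0051

Posterior is Beta(16, 9); MAP = (16−1)/(25−2) = 15/23 ≈ 0.65217.
MLE ignores the prior: θ̂_MLE = k/n = 11/17 ≈ 0.64706.
Difference = 15/23 − 11/17 = 2/391 ≈ 0.0051.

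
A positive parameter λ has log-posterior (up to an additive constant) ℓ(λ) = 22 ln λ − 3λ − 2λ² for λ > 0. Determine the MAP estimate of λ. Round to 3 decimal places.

λ̂_MAP = 2.000

ℓ'(λ) = 22/λ − 3 − 4λ. Setting this to zero and multiplying by λ: 4λ² + 3λ − 22 = 0.
λ = (−3 + √(3² + 4·4·22)) / (2·4) = (−3 + √361) / 8 = (−3 + 19)/8 = 2.
ℓ''(λ) = −22/λ² − 4 < 0, confirming a maximum.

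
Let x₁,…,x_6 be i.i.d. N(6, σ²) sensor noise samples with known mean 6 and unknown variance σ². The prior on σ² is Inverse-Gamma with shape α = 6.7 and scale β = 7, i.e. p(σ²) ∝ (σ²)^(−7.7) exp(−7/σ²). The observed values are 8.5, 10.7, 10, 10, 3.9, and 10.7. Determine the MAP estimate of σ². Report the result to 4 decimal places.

σ̂²_MAP = 4.7121

Sum of squared deviations about the known mean: SS = (8.5−6)² + (10.7−6)² + (10−6)² + (10−6)² + (3.9−6)² + (10.7−6)² = 86.84.
The Normal likelihood contributes (σ²)^(−n/2) exp(−SS/(2σ²)), so the posterior is Inverse-Gamma(α + n/2, β + SS/2) = Inverse-Gamma(9.7, 50.42).
The mode of Inverse-Gamma(a, b) is b/(a+1) = 50.42/10.7 ≈ 4.7121.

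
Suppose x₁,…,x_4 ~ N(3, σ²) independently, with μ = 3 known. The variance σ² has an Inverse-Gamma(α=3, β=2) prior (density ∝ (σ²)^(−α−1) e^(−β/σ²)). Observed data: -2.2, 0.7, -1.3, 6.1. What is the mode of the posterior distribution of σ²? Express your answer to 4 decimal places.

Sum of squared deviations about the known mean: SS = (-2.2−3)² + (0.7−3)² + (-1.3−3)² + (6.1−3)² = 60.43.
The Normal likelihood contributes (σ²)^(−n/2) exp(−SS/(2σ²)), so the posterior is Inverse-Gamma(α + n/2, β + SS/2) = Inverse-Gamma(5, 32.215).
The mode of Inverse-Gamma(a, b) is b/(a+1) = 32.215/6 ≈ 5.3692.

σ̂²_MAP = 5.3692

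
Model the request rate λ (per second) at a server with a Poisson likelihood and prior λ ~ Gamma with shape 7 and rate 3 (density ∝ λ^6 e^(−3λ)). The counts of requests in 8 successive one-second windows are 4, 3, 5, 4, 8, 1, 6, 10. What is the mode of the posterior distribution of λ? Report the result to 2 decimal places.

λ̂_MAP = 4.27

Σxᵢ = 4+3+5+4+8+1+6+10 = 41, with n = 8.
Posterior ∝ λ^6e^(−3λ) · λ^41e^(−8λ) = λ^47e^(−11λ), i.e. Gamma(shape=48, rate=11).
The mode of a Gamma(a, b) with a ≥ 1 (shape–rate) is (a−1)/b = 47/11 ≈ 4.27.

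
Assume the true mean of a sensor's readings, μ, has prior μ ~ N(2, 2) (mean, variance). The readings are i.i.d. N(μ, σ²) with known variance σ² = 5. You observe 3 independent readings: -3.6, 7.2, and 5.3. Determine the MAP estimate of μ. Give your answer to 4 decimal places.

μ̂_MAP = 2.5273

n = 3; x̄ = ((-3.6) + 7.2 + 5.3)/3 = 8.9/3 = 89/30 ≈ 2.9667.
For a Normal prior and Normal likelihood with known variance, the posterior is Normal; its mode equals its mean, the precision-weighted average.
Prior precision 1/σ₀² = 1/2 = 0.5; data precision n/σ² = 3/5 = 0.6.
μ̂ = (0.5·2 + 0.6·(89/30)) / (0.5 + 0.6) = 2.78/1.1 = 139/55 ≈ 2.5273.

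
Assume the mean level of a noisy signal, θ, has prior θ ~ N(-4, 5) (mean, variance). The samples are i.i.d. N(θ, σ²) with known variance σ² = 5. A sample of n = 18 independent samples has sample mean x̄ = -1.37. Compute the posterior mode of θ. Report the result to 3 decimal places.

θ̂_MAP = -1.508

n = 18, x̄ = -1.37.
For a Normal prior and Normal likelihood with known variance, the posterior is Normal; its mode equals its mean, the precision-weighted average.
Prior precision 1/σ₀² = 1/5 = 0.2; data precision n/σ² = 18/5 = 3.6.
θ̂ = (0.2·(-4) + 3.6·(-1.37)) / (0.2 + 3.6) = (-5.732)/3.8 = -1433/950 ≈ -1.508.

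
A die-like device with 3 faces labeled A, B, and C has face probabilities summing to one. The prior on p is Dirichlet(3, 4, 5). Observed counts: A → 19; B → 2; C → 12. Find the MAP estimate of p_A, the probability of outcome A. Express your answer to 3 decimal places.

MAP estimate of p_A = 0.500

The posterior is Dirichlet(αᵢ + nᵢ) = Dirichlet(22, 6, 17).
For a Dirichlet(a₁,…,a_K) with all aᵢ > 1, the mode has j-th component (aⱼ − 1)/(Σaᵢ − K).
Here Σaᵢ = 45 and K = 3, so p_A = (22 − 1)/(45 − 3) = 21/42 ≈ 0.500.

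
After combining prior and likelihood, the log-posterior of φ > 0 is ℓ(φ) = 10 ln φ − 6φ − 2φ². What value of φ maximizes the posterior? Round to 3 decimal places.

ℓ'(φ) = 10/φ − 6 − 4φ. Setting this to zero and multiplying by φ: 4φ² + 6φ − 10 = 0.
φ = (−6 + √(6² + 4·4·10)) / (2·4) = (−6 + √196) / 8 = (−6 + 14)/8 = 1.
ℓ''(φ) = −10/φ² − 4 < 0, confirming a maximum.

φ̂_MAP = 1.000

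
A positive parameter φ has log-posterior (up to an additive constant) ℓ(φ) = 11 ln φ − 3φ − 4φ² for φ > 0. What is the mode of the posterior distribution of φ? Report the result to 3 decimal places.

ℓ'(φ) = 11/φ − 3 − 8φ. Setting this to zero and multiplying by φ: 8φ² + 3φ − 11 = 0.
φ = (−3 + √(3² + 4·8·11)) / (2·8) = (−3 + √361) / 16 = (−3 + 19)/16 = 1.
ℓ''(φ) = −11/φ² − 8 < 0, confirming a maximum.

φ̂_MAP = 1.000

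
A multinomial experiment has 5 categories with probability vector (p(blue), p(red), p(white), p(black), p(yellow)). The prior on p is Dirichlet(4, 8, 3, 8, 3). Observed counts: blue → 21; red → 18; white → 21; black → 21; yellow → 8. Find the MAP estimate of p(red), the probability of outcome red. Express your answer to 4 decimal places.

The posterior is Dirichlet(αᵢ + nᵢ) = Dirichlet(25, 26, 24, 29, 11).
For a Dirichlet(a₁,…,a_K) with all aᵢ > 1, the mode has j-th component (aⱼ − 1)/(Σaᵢ − K).
Here Σaᵢ = 115 and K = 5, so p(red) = (26 − 1)/(115 − 5) = 25/110 ≈ 0.2273.

MAP estimate of p(red) = 0.2273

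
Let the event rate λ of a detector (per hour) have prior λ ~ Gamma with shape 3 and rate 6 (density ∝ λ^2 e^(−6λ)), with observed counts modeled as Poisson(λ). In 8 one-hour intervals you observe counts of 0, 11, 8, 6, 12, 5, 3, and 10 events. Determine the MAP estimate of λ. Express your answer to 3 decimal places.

Σxᵢ = 0+11+8+6+12+5+3+10 = 55, with n = 8.
Posterior ∝ λ^2e^(−6λ) · λ^55e^(−8λ) = λ^57e^(−14λ), i.e. Gamma(shape=58, rate=14).
The mode of a Gamma(a, b) with a ≥ 1 (shape–rate) is (a−1)/b = 57/14 ≈ 4.071.

λ̂_MAP = 4.071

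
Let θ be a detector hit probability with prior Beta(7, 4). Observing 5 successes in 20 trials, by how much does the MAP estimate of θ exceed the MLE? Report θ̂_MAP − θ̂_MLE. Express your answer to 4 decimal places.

Posterior is Beta(12, 19); MAP = (12−1)/(31−2) = 11/29 ≈ 0.37931.
MLE ignores the prior: θ̂_MLE = k/n = 5/20 ≈ 0.25000.
Difference = 11/29 − 5/20 = 15/116 ≈ 0.1293.

MAP − MLE = 0.1293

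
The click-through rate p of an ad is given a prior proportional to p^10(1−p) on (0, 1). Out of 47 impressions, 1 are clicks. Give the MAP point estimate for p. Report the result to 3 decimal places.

The prior density ∝ p^10(1−p)^1 is the kernel of Beta(11, 2).
Data: 1 success in 47 trials. The binomial likelihood contributes p(1−p)^46, so the posterior is Beta(11+1, 2+46) = Beta(12, 48).
For Beta(a, b) with a, b > 1 the mode is (a−1)/(a+b−2) = 11/58 ≈ 0.190.

p̂_MAP = 0.190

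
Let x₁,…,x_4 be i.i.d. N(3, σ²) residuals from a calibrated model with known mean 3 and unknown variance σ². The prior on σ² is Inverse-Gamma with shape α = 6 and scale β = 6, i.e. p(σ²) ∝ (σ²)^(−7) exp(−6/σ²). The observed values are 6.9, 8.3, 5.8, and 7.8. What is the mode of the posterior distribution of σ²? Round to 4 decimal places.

Sum of squared deviations about the known mean: SS = (6.9−3)² + (8.3−3)² + (5.8−3)² + (7.8−3)² = 74.18.
The Normal likelihood contributes (σ²)^(−n/2) exp(−SS/(2σ²)), so the posterior is Inverse-Gamma(α + n/2, β + SS/2) = Inverse-Gamma(8, 43.09).
The mode of Inverse-Gamma(a, b) is b/(a+1) = 43.09/9 ≈ 4.7878.

σ̂²_MAP = 4.7878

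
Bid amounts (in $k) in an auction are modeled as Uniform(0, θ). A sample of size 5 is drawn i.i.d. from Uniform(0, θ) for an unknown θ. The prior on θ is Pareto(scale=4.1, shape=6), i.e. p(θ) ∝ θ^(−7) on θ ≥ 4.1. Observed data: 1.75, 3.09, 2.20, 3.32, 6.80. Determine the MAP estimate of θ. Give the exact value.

The Uniform(0, θ) likelihood is θ^(−n) for θ ≥ max(xᵢ), zero otherwise. Here max(xᵢ) = 6.80.
Posterior ∝ θ^(−7) · θ^(−5) = θ^(−12) on θ ≥ max(4.1, 6.80) = 6.80.
This density is strictly decreasing in θ, so the posterior mode lies at the lower boundary of the support.

θ̂_MAP = 6.80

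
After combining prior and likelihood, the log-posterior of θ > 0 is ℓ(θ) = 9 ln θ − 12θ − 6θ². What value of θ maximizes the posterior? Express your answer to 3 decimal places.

θ̂_MAP = 0.500

ℓ'(θ) = 9/θ − 12 − 12θ. Setting this to zero and multiplying by θ: 12θ² + 12θ − 9 = 0.
θ = (−12 + √(12² + 4·12·9)) / (2·12) = (−12 + √576) / 24 = (−12 + 24)/24 = 1/2.
ℓ''(θ) = −9/θ² − 12 < 0, confirming a maximum.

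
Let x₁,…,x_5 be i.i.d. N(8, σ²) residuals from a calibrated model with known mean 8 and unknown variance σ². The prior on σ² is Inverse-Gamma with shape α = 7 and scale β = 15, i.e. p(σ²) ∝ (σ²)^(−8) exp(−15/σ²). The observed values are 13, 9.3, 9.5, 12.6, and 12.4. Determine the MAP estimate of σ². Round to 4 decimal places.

Sum of squared deviations about the known mean: SS = (13−8)² + (9.3−8)² + (9.5−8)² + (12.6−8)² + (12.4−8)² = 69.46.
The Normal likelihood contributes (σ²)^(−n/2) exp(−SS/(2σ²)), so the posterior is Inverse-Gamma(α + n/2, β + SS/2) = Inverse-Gamma(9.5, 49.73).
The mode of Inverse-Gamma(a, b) is b/(a+1) = 49.73/10.5 ≈ 4.7362.

σ̂²_MAP = 4.7362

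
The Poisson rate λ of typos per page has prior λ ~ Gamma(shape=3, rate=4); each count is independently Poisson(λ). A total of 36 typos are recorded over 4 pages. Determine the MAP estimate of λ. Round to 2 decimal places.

Σxᵢ = 36, n = 4.
Posterior ∝ λ^2e^(−4λ) · λ^36e^(−4λ) = λ^38e^(−8λ), i.e. Gamma(shape=39, rate=8).
The mode of a Gamma(a, b) with a ≥ 1 (shape–rate) is (a−1)/b = 38/8 ≈ 4.75.

λ̂_MAP = 4.75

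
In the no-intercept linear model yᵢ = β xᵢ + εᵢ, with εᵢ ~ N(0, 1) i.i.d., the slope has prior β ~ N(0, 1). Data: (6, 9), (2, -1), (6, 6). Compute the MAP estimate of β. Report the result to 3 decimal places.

β̂_MAP = 1.143

log p(β | y) = −Σ(yᵢ − βxᵢ)²/(2·1) − β²/(2·1) + const.
Setting the derivative to zero: Σxᵢ(yᵢ − βxᵢ)/1 − β/1 = 0, so β = Σxᵢyᵢ / (Σxᵢ² + σ²/τ²).
Σxᵢyᵢ = 6·9 + 2·(-1) + 6·6 = 88; Σxᵢ² = 76; σ²/τ² = 1.
β̂_MAP = 88 / (76 + 1) = 88/77 ≈ 1.143.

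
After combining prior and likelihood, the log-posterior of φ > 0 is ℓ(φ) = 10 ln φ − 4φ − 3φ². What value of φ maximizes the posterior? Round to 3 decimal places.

φ̂_MAP = 1.000

ℓ'(φ) = 10/φ − 4 − 6φ. Setting this to zero and multiplying by φ: 6φ² + 4φ − 10 = 0.
φ = (−4 + √(4² + 4·6·10)) / (2·6) = (−4 + √256) / 12 = (−4 + 16)/12 = 1.
ℓ''(φ) = −10/φ² − 6 < 0, confirming a maximum.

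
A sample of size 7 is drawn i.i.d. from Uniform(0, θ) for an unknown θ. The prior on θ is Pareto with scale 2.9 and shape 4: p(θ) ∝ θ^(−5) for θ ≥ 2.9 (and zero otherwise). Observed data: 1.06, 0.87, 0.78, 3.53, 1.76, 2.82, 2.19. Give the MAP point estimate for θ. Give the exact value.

θ̂_MAP = 3.53

The Uniform(0, θ) likelihood is θ^(−n) for θ ≥ max(xᵢ), zero otherwise. Here max(xᵢ) = 3.53.
Posterior ∝ θ^(−5) · θ^(−7) = θ^(−12) on θ ≥ max(2.9, 3.53) = 3.53.
This density is strictly decreasing in θ, so the posterior mode lies at the lower boundary of the support.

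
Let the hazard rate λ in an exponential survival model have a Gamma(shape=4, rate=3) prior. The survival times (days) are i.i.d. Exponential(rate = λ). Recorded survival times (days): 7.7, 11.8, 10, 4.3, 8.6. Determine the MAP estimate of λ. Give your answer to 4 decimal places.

λ̂_MAP = 0.1762

The Exponential(rate=λ) likelihood is ∝ λ^n e^(−λΣtᵢ). Here n = 5 and Σtᵢ = 7.7 + 11.8 + 10 + 4.3 + 8.6 = 42.4.
Posterior ∝ λ^3e^(−3λ) · λ^5e^(−42.4λ) = λ^8e^(−45.4λ), i.e. Gamma(9, 45.4).
Mode = (a−1)/b = 8/45.4 ≈ 0.1762.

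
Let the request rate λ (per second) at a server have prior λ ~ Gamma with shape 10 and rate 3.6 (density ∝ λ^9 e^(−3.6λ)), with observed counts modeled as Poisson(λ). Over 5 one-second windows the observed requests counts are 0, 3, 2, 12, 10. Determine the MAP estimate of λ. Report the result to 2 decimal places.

Σxᵢ = 0+3+2+12+10 = 27, with n = 5.
Posterior ∝ λ^9e^(−3.6λ) · λ^27e^(−5λ) = λ^36e^(−8.6λ), i.e. Gamma(shape=37, rate=8.6).
The mode of a Gamma(a, b) with a ≥ 1 (shape–rate) is (a−1)/b = 36/8.6 ≈ 4.19.

λ̂_MAP = 4.19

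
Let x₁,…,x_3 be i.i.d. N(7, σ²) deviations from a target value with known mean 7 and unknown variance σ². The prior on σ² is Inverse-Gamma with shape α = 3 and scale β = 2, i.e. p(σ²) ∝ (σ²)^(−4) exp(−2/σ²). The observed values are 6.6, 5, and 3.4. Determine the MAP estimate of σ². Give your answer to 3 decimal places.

Sum of squared deviations about the known mean: SS = (6.6−7)² + (5−7)² + (3.4−7)² = 17.12.
The Normal likelihood contributes (σ²)^(−n/2) exp(−SS/(2σ²)), so the posterior is Inverse-Gamma(α + n/2, β + SS/2) = Inverse-Gamma(4.5, 10.56).
The mode of Inverse-Gamma(a, b) is b/(a+1) = 10.56/5.5 ≈ 1.920.

σ̂²_MAP = 1.920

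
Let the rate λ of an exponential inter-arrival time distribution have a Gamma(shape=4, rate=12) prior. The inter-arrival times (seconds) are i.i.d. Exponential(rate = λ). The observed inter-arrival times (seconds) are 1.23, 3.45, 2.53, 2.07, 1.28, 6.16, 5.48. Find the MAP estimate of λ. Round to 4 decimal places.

The Exponential(rate=λ) likelihood is ∝ λ^n e^(−λΣtᵢ). Here n = 7 and Σtᵢ = 1.23 + 3.45 + 2.53 + 2.07 + 1.28 + 6.16 + 5.48 = 22.20.
Posterior ∝ λ^3e^(−12λ) · λ^7e^(−22.20λ) = λ^10e^(−34.20λ), i.e. Gamma(11, 34.20).
Mode = (a−1)/b = 10/34.20 ≈ 0.2924.

λ̂_MAP = 0.2924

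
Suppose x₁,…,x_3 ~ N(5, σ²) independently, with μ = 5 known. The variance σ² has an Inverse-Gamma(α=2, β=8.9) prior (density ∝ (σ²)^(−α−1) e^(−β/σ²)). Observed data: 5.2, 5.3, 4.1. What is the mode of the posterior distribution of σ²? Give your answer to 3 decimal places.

σ̂²_MAP = 2.082

Sum of squared deviations about the known mean: SS = (5.2−5)² + (5.3−5)² + (4.1−5)² = 0.94.
The Normal likelihood contributes (σ²)^(−n/2) exp(−SS/(2σ²)), so the posterior is Inverse-Gamma(α + n/2, β + SS/2) = Inverse-Gamma(3.5, 9.37).
The mode of Inverse-Gamma(a, b) is b/(a+1) = 9.37/4.5 ≈ 2.082.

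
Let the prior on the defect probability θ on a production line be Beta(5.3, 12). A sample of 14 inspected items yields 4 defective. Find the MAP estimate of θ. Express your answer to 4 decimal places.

Prior: Beta(5.3, 12).
Data: 4 successes in 14 trials. The binomial likelihood contributes θ^4(1−θ)^10, so the posterior is Beta(5.3+4, 12+10) = Beta(9.3, 22).
For Beta(a, b) with a, b > 1 the mode is (a−1)/(a+b−2) = 8.3/29.3 ≈ 0.2833.

θ̂_MAP = 0.2833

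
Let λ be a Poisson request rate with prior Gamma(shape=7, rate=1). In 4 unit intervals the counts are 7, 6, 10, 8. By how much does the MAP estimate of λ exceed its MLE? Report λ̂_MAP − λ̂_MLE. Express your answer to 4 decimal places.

MAP − MLE = -0.3500

Σxᵢ = 31. Posterior is Gamma(38, 5); MAP = (38−1)/5 = 37/5 ≈ 7.40000.
MLE = x̄ = 31/4 ≈ 7.75000.
Difference = 37/5 − 31/4 = -7/20 ≈ -0.3500.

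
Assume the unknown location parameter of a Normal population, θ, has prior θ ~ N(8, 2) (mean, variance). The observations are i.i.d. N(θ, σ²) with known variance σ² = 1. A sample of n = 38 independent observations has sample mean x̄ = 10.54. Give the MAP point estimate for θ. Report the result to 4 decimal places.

n = 38, x̄ = 10.54.
For a Normal prior and Normal likelihood with known variance, the posterior is Normal; its mode equals its mean, the precision-weighted average.
Prior precision 1/σ₀² = 1/2 = 0.5; data precision n/σ² = 38/1 = 38.
θ̂ = (0.5·8 + 38·10.54) / (0.5 + 38) = 404.52/38.5 = 20226/1925 ≈ 10.5070.

θ̂_MAP = 10.5070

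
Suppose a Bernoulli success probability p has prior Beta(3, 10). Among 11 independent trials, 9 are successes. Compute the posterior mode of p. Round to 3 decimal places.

p̂_MAP = 0.500

Prior: Beta(3, 10).
Data: 9 successes in 11 trials. The binomial likelihood contributes p^9(1−p)^2, so the posterior is Beta(3+9, 10+2) = Beta(12, 12).
For Beta(a, b) with a, b > 1 the mode is (a−1)/(a+b−2) = 11/22 ≈ 0.500.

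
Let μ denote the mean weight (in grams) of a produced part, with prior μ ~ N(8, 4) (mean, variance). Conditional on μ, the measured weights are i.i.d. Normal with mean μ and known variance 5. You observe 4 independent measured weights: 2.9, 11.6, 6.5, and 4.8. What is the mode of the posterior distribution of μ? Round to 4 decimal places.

n = 4; x̄ = (2.9 + 11.6 + 6.5 + 4.8)/4 = 25.8/4 = 6.45.
For a Normal prior and Normal likelihood with known variance, the posterior is Normal; its mode equals its mean, the precision-weighted average.
Prior precision 1/σ₀² = 1/4 = 0.25; data precision n/σ² = 4/5 = 0.8.
μ̂ = (0.25·8 + 0.8·6.45) / (0.25 + 0.8) = 7.16/1.05 = 716/105 ≈ 6.8190.

μ̂_MAP = 6.8190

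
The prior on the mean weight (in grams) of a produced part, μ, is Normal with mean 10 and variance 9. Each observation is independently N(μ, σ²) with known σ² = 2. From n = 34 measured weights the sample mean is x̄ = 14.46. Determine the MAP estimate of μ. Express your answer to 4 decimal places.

μ̂_MAP = 14.4310

n = 34, x̄ = 14.46.
For a Normal prior and Normal likelihood with known variance, the posterior is Normal; its mode equals its mean, the precision-weighted average.
Prior precision 1/σ₀² = 1/9; data precision n/σ² = 34/2 = 17.
μ̂ = ((1/9)·10 + 17·14.46) / (1/9 + 17) = (111119/450)/(154/9) = 111119/7700 ≈ 14.4310.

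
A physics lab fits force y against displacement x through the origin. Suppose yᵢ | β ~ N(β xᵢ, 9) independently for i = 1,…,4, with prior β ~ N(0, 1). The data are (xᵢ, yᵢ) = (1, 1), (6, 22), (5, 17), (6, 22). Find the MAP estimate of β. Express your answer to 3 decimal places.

log p(β | y) = −Σ(yᵢ − βxᵢ)²/(2·9) − β²/(2·1) + const.
Setting the derivative to zero: Σxᵢ(yᵢ − βxᵢ)/9 − β/1 = 0, so β = Σxᵢyᵢ / (Σxᵢ² + σ²/τ²).
Σxᵢyᵢ = 1·1 + 6·22 + 5·17 + 6·22 = 350; Σxᵢ² = 98; σ²/τ² = 9.
β̂_MAP = 350 / (98 + 9) = 350/107 ≈ 3.271.

β̂_MAP = 3.271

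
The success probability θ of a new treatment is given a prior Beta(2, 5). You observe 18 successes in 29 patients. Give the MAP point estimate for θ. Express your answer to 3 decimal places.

Prior: Beta(2, 5).
Data: 18 successes in 29 trials. The binomial likelihood contributes θ^18(1−θ)^11, so the posterior is Beta(2+18, 5+11) = Beta(20, 16).
For Beta(a, b) with a, b > 1 the mode is (a−1)/(a+b−2) = 19/34 ≈ 0.559.

θ̂_MAP = 0.559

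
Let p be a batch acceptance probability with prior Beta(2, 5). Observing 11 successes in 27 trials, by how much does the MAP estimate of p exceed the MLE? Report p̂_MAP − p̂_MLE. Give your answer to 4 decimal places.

MAP − MLE = -0.0324

Posterior is Beta(13, 21); MAP = (13−1)/(34−2) = 12/32 ≈ 0.37500.
MLE ignores the prior: p̂_MLE = k/n = 11/27 ≈ 0.40741.
Difference = 12/32 − 11/27 = -7/216 ≈ -0.0324.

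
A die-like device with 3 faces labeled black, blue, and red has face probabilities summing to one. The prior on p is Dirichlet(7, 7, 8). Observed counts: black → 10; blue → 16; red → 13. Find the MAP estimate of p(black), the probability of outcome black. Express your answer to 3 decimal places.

MAP estimate of p(black) = 0.276

The posterior is Dirichlet(αᵢ + nᵢ) = Dirichlet(17, 23, 21).
For a Dirichlet(a₁,…,a_K) with all aᵢ > 1, the mode has j-th component (aⱼ − 1)/(Σaᵢ − K).
Here Σaᵢ = 61 and K = 3, so p(black) = (17 − 1)/(61 − 3) = 16/58 ≈ 0.276.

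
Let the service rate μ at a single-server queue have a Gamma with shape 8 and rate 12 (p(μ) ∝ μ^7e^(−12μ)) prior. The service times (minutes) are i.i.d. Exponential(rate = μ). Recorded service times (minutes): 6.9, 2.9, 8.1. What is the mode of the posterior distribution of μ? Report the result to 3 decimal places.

The Exponential(rate=μ) likelihood is ∝ μ^n e^(−μΣtᵢ). Here n = 3 and Σtᵢ = 6.9 + 2.9 + 8.1 = 17.9.
Posterior ∝ μ^7e^(−12μ) · μ^3e^(−17.9μ) = μ^10e^(−29.9μ), i.e. Gamma(11, 29.9).
Mode = (a−1)/b = 10/29.9 ≈ 0.334.

μ̂_MAP = 0.334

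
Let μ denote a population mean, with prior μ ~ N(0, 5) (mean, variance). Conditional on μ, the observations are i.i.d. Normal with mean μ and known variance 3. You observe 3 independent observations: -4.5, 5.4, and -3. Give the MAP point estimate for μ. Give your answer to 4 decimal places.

n = 3; x̄ = ((-4.5) + 5.4 + (-3))/3 = -2.1/3 = -0.7.
For a Normal prior and Normal likelihood with known variance, the posterior is Normal; its mode equals its mean, the precision-weighted average.
Prior precision 1/σ₀² = 1/5 = 0.2; data precision n/σ² = 3/3 = 1.
μ̂ = (0.2·0 + 1·(-0.7)) / (0.2 + 1) = (-0.7)/1.2 = -7/12 ≈ -0.5833.

μ̂_MAP = -0.5833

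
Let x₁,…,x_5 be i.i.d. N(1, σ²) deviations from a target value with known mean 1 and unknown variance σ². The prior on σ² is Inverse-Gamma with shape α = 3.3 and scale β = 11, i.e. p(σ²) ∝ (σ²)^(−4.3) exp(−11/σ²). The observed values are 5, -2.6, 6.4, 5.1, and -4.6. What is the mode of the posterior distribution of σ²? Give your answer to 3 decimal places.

Sum of squared deviations about the known mean: SS = (5−1)² + (-2.6−1)² + (6.4−1)² + (5.1−1)² + (-4.6−1)² = 106.29.
The Normal likelihood contributes (σ²)^(−n/2) exp(−SS/(2σ²)), so the posterior is Inverse-Gamma(α + n/2, β + SS/2) = Inverse-Gamma(5.8, 64.145).
The mode of Inverse-Gamma(a, b) is b/(a+1) = 64.145/6.8 ≈ 9.433.

σ̂²_MAP = 9.433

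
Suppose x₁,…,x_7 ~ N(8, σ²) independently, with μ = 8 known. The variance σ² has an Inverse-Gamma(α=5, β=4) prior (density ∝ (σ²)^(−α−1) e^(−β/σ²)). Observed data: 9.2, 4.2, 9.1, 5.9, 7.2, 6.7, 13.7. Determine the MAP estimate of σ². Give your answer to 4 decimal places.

Sum of squared deviations about the known mean: SS = (9.2−8)² + (4.2−8)² + (9.1−8)² + (5.9−8)² + (7.2−8)² + (6.7−8)² + (13.7−8)² = 56.32.
The Normal likelihood contributes (σ²)^(−n/2) exp(−SS/(2σ²)), so the posterior is Inverse-Gamma(α + n/2, β + SS/2) = Inverse-Gamma(8.5, 32.16).
The mode of Inverse-Gamma(a, b) is b/(a+1) = 32.16/9.5 ≈ 3.3853.

σ̂²_MAP = 3.3853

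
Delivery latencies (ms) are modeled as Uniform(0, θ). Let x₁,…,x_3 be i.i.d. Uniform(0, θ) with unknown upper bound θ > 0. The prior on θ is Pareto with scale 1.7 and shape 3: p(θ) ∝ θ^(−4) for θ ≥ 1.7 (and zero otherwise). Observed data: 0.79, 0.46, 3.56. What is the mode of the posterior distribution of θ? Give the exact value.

θ̂_MAP = 3.56

The Uniform(0, θ) likelihood is θ^(−n) for θ ≥ max(xᵢ), zero otherwise. Here max(xᵢ) = 3.56.
Posterior ∝ θ^(−4) · θ^(−3) = θ^(−7) on θ ≥ max(1.7, 3.56) = 3.56.
This density is strictly decreasing in θ, so the posterior mode lies at the lower boundary of the support.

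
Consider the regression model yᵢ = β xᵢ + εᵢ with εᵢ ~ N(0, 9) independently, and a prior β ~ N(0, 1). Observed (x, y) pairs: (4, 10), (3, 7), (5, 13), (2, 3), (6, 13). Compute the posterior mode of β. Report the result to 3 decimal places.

β̂_MAP = 2.121

log p(β | y) = −Σ(yᵢ − βxᵢ)²/(2·9) − β²/(2·1) + const.
Setting the derivative to zero: Σxᵢ(yᵢ − βxᵢ)/9 − β/1 = 0, so β = Σxᵢyᵢ / (Σxᵢ² + σ²/τ²).
Σxᵢyᵢ = 4·10 + 3·7 + 5·13 + 2·3 + 6·13 = 210; Σxᵢ² = 90; σ²/τ² = 9.
β̂_MAP = 210 / (90 + 9) = 210/99 ≈ 2.121.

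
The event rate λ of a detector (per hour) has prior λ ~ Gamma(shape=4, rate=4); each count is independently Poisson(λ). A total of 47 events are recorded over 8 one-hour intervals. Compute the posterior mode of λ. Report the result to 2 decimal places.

λ̂_MAP = 4.17

Σxᵢ = 47, n = 8.
Posterior ∝ λ^3e^(−4λ) · λ^47e^(−8λ) = λ^50e^(−12λ), i.e. Gamma(shape=51, rate=12).
The mode of a Gamma(a, b) with a ≥ 1 (shape–rate) is (a−1)/b = 50/12 ≈ 4.17.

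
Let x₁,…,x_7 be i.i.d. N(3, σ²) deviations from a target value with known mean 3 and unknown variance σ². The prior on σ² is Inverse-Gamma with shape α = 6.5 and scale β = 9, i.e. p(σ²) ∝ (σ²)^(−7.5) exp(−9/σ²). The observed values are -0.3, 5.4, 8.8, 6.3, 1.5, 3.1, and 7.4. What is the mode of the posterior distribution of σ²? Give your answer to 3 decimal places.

Sum of squared deviations about the known mean: SS = (-0.3−3)² + (5.4−3)² + (8.8−3)² + (6.3−3)² + (1.5−3)² + (3.1−3)² + (7.4−3)² = 82.8.
The Normal likelihood contributes (σ²)^(−n/2) exp(−SS/(2σ²)), so the posterior is Inverse-Gamma(α + n/2, β + SS/2) = Inverse-Gamma(10, 50.4).
The mode of Inverse-Gamma(a, b) is b/(a+1) = 50.4/11 ≈ 4.582.

σ̂²_MAP = 4.582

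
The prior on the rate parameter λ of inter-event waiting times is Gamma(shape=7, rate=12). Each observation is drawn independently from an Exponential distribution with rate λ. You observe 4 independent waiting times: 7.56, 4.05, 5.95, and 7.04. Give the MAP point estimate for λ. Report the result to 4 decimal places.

λ̂_MAP = 0.2732

The Exponential(rate=λ) likelihood is ∝ λ^n e^(−λΣtᵢ). Here n = 4 and Σtᵢ = 7.56 + 4.05 + 5.95 + 7.04 = 24.60.
Posterior ∝ λ^6e^(−12λ) · λ^4e^(−24.60λ) = λ^10e^(−36.60λ), i.e. Gamma(11, 36.60).
Mode = (a−1)/b = 10/36.60 ≈ 0.2732.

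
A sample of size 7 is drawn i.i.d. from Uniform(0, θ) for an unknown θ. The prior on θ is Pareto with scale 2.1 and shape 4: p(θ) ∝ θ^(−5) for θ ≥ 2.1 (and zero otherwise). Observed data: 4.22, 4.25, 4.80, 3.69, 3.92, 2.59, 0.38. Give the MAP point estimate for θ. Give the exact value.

The Uniform(0, θ) likelihood is θ^(−n) for θ ≥ max(xᵢ), zero otherwise. Here max(xᵢ) = 4.80.
Posterior ∝ θ^(−5) · θ^(−7) = θ^(−12) on θ ≥ max(2.1, 4.80) = 4.80.
This density is strictly decreasing in θ, so the posterior mode lies at the lower boundary of the support.

θ̂_MAP = 4.80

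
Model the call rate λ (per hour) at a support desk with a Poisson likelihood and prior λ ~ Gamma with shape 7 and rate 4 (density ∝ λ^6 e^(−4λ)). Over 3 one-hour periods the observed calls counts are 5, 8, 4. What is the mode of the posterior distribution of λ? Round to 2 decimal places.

λ̂_MAP = 3.29

Σxᵢ = 5+8+4 = 17, with n = 3.
Posterior ∝ λ^6e^(−4λ) · λ^17e^(−3λ) = λ^23e^(−7λ), i.e. Gamma(shape=24, rate=7).
The mode of a Gamma(a, b) with a ≥ 1 (shape–rate) is (a−1)/b = 23/7 ≈ 3.29.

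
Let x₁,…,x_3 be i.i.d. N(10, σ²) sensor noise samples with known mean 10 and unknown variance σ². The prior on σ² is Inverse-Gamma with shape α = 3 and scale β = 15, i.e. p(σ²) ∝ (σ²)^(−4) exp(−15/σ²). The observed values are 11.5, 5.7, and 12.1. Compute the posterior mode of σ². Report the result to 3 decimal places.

σ̂²_MAP = 5.014

Sum of squared deviations about the known mean: SS = (11.5−10)² + (5.7−10)² + (12.1−10)² = 25.15.
The Normal likelihood contributes (σ²)^(−n/2) exp(−SS/(2σ²)), so the posterior is Inverse-Gamma(α + n/2, β + SS/2) = Inverse-Gamma(4.5, 27.575).
The mode of Inverse-Gamma(a, b) is b/(a+1) = 27.575/5.5 ≈ 5.014.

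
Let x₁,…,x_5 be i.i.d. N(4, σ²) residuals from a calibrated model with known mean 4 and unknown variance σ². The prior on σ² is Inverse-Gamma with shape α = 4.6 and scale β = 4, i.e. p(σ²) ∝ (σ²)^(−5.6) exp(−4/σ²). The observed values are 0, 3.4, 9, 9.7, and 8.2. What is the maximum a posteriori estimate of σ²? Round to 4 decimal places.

σ̂²_MAP = 6.1414

Sum of squared deviations about the known mean: SS = (0−4)² + (3.4−4)² + (9−4)² + (9.7−4)² + (8.2−4)² = 91.49.
The Normal likelihood contributes (σ²)^(−n/2) exp(−SS/(2σ²)), so the posterior is Inverse-Gamma(α + n/2, β + SS/2) = Inverse-Gamma(7.1, 49.745).
The mode of Inverse-Gamma(a, b) is b/(a+1) = 49.745/8.1 ≈ 6.1414.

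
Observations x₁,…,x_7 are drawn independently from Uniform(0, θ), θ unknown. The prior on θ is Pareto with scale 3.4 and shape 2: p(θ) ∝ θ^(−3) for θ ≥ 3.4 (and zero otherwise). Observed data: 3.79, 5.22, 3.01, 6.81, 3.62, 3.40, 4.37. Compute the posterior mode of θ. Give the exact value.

θ̂_MAP = 6.81

The Uniform(0, θ) likelihood is θ^(−n) for θ ≥ max(xᵢ), zero otherwise. Here max(xᵢ) = 6.81.
Posterior ∝ θ^(−3) · θ^(−7) = θ^(−10) on θ ≥ max(3.4, 6.81) = 6.81.
This density is strictly decreasing in θ, so the posterior mode lies at the lower boundary of the support.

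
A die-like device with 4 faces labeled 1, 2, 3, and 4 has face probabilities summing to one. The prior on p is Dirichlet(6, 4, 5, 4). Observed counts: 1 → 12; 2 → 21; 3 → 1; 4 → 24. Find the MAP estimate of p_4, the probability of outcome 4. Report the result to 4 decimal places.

MAP estimate: 0.3699

The posterior is Dirichlet(αᵢ + nᵢ) = Dirichlet(18, 25, 6, 28).
For a Dirichlet(a₁,…,a_K) with all aᵢ > 1, the mode has j-th component (aⱼ − 1)/(Σaᵢ − K).
Here Σaᵢ = 77 and K = 4, so p_4 = (28 − 1)/(77 − 4) = 27/73 ≈ 0.3699.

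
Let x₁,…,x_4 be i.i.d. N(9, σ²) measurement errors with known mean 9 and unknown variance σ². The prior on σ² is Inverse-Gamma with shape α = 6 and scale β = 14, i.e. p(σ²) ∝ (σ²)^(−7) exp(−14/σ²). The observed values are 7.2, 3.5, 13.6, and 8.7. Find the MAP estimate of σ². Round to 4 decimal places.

Sum of squared deviations about the known mean: SS = (7.2−9)² + (3.5−9)² + (13.6−9)² + (8.7−9)² = 54.74.
The Normal likelihood contributes (σ²)^(−n/2) exp(−SS/(2σ²)), so the posterior is Inverse-Gamma(α + n/2, β + SS/2) = Inverse-Gamma(8, 41.37).
The mode of Inverse-Gamma(a, b) is b/(a+1) = 41.37/9 ≈ 4.5967.

σ̂²_MAP = 4.5967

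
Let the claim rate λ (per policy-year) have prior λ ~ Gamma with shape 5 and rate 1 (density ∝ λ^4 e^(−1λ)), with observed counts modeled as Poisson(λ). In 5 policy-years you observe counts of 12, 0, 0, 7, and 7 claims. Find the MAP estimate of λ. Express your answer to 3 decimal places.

Σxᵢ = 12+0+0+7+7 = 26, with n = 5.
Posterior ∝ λ^4e^(−1λ) · λ^26e^(−5λ) = λ^30e^(−6λ), i.e. Gamma(shape=31, rate=6).
The mode of a Gamma(a, b) with a ≥ 1 (shape–rate) is (a−1)/b = 30/6 ≈ 5.000.

λ̂_MAP = 5.000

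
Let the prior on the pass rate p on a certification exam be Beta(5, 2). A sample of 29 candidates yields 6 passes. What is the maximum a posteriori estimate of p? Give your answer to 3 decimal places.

p̂_MAP = 0.294

Prior: Beta(5, 2).
Data: 6 successes in 29 trials. The binomial likelihood contributes p^6(1−p)^23, so the posterior is Beta(5+6, 2+23) = Beta(11, 25).
For Beta(a, b) with a, b > 1 the mode is (a−1)/(a+b−2) = 10/34 ≈ 0.294.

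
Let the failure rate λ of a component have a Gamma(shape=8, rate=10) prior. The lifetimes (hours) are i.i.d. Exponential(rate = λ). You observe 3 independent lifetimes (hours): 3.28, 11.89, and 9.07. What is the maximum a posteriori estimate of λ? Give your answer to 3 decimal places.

The Exponential(rate=λ) likelihood is ∝ λ^n e^(−λΣtᵢ). Here n = 3 and Σtᵢ = 3.28 + 11.89 + 9.07 = 24.24.
Posterior ∝ λ^7e^(−10λ) · λ^3e^(−24.24λ) = λ^10e^(−34.24λ), i.e. Gamma(11, 34.24).
Mode = (a−1)/b = 10/34.24 ≈ 0.292.

λ̂_MAP = 0.292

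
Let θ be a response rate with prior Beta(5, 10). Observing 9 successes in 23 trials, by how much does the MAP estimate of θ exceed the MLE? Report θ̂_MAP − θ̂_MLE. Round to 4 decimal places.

Posterior is Beta(14, 24); MAP = (14−1)/(38−2) = 13/36 ≈ 0.36111.
MLE ignores the prior: θ̂_MLE = k/n = 9/23 ≈ 0.39130.
Difference = 13/36 − 9/23 = -25/828 ≈ -0.0302.

MAP − MLE = -0.0302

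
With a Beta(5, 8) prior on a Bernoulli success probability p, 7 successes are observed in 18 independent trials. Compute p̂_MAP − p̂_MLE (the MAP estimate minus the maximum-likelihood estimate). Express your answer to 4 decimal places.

Posterior is Beta(12, 19); MAP = (12−1)/(31−2) = 11/29 ≈ 0.37931.
MLE ignores the prior: p̂_MLE = k/n = 7/18 ≈ 0.38889.
Difference = 11/29 − 7/18 = -5/522 ≈ -0.0096.

MAP − MLE = -0.0096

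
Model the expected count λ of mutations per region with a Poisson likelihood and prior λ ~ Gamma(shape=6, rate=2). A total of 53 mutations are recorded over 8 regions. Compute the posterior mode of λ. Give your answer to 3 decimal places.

Σxᵢ = 53, n = 8.
Posterior ∝ λ^5e^(−2λ) · λ^53e^(−8λ) = λ^58e^(−10λ), i.e. Gamma(shape=59, rate=10).
The mode of a Gamma(a, b) with a ≥ 1 (shape–rate) is (a−1)/b = 58/10 ≈ 5.800.

λ̂_MAP = 5.800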